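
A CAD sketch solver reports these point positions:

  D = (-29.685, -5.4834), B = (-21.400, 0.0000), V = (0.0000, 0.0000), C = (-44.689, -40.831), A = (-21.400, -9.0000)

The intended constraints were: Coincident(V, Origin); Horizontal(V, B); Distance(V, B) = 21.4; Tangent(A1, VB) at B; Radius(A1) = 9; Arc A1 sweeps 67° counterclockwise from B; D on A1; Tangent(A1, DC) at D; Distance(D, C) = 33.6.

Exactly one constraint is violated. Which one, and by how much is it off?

Distance(D, C) = 33.6 — off by 4.80.

V = (0.00, 0.00) ✓; V.y = 0.00, B.y = 0.00 ✓; |VB| = 21.40 ✓; ∠(AB, BV) = 90.00° ✓; |AB| = 9.000 ✓; bearing(A→D) − bearing(A→B) = 67.00° ✓; |AD| = 9.000 ✓; ∠(AD, DC) = 90.00° ✓; |DC| = 38.40 ✗.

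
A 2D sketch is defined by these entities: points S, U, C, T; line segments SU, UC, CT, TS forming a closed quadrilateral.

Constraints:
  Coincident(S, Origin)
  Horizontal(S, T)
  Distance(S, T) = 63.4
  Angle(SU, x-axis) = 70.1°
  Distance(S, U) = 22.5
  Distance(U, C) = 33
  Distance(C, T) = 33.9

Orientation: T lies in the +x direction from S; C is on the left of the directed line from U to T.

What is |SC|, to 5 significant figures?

47.514

Checks: S = (0.00, 0.00) ✓; |UC| = 33.00 ✓; |CT| = 33.90 ✓.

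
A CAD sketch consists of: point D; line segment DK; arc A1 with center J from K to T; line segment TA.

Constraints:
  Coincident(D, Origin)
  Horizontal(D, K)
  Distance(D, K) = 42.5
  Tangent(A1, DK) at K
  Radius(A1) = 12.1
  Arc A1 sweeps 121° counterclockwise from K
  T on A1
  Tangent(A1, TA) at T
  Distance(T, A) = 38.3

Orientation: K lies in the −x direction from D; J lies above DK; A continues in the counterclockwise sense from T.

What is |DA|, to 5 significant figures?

72.845

D is at the origin; DK is horizontal with |DK| = 42.5 and K on the −x side, so K = (-42.500, 0.0000). The tangent condition forces JK to be normal to DK, so J = K + (0, 12.1) = (-42.500, 12.100). On A1, K sits at bearing -90° from J; a 121° counterclockwise sweep puts T at bearing 31°, so T = J + 12.1·(cos 31°, sin 31°) = (-32.128, 18.332). Tangency of A1 to TA means the radius JT is perpendicular to TA, so TA runs along (−sin 31°, cos 31°); with |TA| = 38.3, A = (-51.854, 51.161). Then |DA| = |A − D| = 72.845.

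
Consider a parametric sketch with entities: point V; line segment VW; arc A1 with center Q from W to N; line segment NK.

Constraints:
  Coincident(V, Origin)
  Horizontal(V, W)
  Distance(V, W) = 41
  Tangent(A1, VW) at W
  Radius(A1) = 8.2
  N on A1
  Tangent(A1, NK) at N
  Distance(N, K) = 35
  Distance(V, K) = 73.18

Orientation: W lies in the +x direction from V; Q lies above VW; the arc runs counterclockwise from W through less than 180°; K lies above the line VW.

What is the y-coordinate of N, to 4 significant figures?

4.623

V is at the origin; VW is horizontal with |VW| = 41.0 and W on the +x side, so W = (41.00, 0.000). A1 meets VW tangentially, so QW is at right angles to VW, so Q = W + (0, 8.2) = (41.00, 8.200). Since QN ⟂ NK (tangency), |QK| = √(8.2² + 35.0²) = 35.95 regardless of where N sits on A1. So K lies on both circle(V, 73.18) and circle(Q, 35.95); the above-VW intersection is K = (63.65, 36.12). N is the foot of the tangent from K: N = (48.38, 4.623).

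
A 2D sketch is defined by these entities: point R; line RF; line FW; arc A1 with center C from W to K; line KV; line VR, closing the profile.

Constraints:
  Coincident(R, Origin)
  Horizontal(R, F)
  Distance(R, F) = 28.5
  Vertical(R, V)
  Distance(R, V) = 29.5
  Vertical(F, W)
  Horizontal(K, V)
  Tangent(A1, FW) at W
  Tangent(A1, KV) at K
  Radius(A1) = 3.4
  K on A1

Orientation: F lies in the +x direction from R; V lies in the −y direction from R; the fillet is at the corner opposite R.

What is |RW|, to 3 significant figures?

38.6

The virtual corner opposite R is at (28.5, -29.5). A1 meets FW tangentially, so CW is at right angles to FW and since A1 is tangent to KV there, CK ⟂ KV, with radius 3.4, so the center C sits 3.4 in from both sides at C = (25.1, -26.1). That places the tangent points at W = (28.5, -26.1) on FW and K = (25.1, -29.5) on KV. Then |RW| = |W − R| = 38.6.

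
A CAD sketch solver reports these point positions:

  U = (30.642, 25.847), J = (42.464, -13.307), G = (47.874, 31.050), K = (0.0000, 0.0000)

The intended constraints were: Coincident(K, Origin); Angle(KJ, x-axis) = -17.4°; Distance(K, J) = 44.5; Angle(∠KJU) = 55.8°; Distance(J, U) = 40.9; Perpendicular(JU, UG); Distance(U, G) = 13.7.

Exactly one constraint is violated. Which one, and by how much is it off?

Distance(U, G) = 13.7 — off by 4.30.

K = (0.00, 0.00) ✓; KJ at -17.40° ✓; |KJ| = 44.50 ✓; ∠KJU = 55.80° ✓; |JU| = 40.90 ✓; ∠(JU, UG) = 90.00° ✓; |UG| = 18.00 ✗.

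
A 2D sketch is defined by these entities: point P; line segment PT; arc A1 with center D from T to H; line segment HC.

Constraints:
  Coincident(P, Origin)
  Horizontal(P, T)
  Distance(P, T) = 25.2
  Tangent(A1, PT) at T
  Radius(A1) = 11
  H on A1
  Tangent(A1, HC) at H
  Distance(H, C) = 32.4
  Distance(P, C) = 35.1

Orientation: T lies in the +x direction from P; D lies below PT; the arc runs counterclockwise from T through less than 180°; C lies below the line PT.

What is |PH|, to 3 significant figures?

16.5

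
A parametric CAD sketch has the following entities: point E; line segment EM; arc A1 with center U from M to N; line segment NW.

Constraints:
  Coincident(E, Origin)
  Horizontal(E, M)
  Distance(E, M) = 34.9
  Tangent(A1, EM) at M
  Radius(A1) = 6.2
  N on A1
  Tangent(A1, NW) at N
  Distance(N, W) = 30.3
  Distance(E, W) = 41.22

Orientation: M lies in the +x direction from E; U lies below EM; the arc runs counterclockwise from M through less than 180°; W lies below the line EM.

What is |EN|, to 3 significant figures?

29.3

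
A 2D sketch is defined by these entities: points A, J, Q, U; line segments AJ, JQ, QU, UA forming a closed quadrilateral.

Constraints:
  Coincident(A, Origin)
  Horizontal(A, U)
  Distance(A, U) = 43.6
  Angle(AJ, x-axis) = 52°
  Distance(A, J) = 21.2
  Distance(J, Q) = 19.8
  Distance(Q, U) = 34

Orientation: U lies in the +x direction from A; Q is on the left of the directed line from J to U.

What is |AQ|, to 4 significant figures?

40.85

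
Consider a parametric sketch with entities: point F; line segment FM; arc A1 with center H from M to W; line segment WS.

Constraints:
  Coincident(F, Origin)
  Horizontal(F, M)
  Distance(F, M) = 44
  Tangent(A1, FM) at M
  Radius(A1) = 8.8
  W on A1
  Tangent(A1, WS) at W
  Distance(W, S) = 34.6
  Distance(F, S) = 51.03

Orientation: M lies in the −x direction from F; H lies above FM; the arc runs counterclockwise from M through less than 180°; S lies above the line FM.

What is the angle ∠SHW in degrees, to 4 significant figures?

75.73°

F is at the origin; F and M share the same y with |FM| = 44.0 and M on the −x side, so M = (-44.00, 0.000). The tangent condition forces HM to be normal to FM, so H = M + (0, 8.8) = (-44.00, 8.800). Since HW ⟂ WS (tangency), |HS| = √(8.8² + 34.6²) = 35.70 regardless of where W sits on A1. So S lies on both circle(F, 51.03) and circle(H, 35.70); the above-FM intersection is S = (-29.69, 41.51). W is the foot of the tangent from S: W = (-35.32, 7.368).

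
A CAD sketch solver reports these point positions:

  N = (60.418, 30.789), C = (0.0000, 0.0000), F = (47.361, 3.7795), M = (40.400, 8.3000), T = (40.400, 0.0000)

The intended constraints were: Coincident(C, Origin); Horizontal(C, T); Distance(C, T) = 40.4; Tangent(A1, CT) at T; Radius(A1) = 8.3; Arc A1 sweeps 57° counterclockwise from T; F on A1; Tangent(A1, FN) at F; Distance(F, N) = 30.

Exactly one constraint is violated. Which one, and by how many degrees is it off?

Tangent(A1, FN) at F — off by 7.20°.

C = (0.00, 0.00) ✓; C.y = 0.00, T.y = 0.00 ✓; |CT| = 40.40 ✓; ∠(MT, TC) = 90.00° ✓; |MT| = 8.300 ✓; bearing(M→F) − bearing(M→T) = 57.00° ✓; |MF| = 8.300 ✓; ∠(MF, FN) = 82.80° ✗; |FN| = 30.00 ✓.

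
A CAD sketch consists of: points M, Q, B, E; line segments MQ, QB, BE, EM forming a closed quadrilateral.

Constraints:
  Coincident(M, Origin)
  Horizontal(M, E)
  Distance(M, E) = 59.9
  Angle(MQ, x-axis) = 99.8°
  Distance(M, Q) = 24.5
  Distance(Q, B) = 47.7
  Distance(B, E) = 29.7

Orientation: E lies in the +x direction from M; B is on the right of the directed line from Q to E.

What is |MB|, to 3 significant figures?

32.2

Checks: |QB| = 47.70 ✓; |BE| = 29.70 ✓.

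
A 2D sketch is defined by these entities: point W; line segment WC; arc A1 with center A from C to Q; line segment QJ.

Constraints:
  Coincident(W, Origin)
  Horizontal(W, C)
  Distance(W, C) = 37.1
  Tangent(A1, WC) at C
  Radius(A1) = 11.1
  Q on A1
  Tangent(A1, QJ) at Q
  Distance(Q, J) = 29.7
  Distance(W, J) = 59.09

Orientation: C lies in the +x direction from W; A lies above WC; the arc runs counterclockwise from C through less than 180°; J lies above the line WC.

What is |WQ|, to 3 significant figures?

49.8

Checks: |AQ| = 11.10 ✓; ∠(AQ, QJ) = 90.00° ✓; |QJ| = 29.70 ✓; |WJ| = 59.09 ✓.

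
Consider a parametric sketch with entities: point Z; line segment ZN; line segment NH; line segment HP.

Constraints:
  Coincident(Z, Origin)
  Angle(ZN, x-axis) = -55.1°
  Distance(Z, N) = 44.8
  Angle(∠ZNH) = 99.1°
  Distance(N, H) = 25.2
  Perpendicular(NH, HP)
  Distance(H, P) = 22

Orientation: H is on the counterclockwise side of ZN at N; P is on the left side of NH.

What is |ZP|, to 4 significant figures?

39.20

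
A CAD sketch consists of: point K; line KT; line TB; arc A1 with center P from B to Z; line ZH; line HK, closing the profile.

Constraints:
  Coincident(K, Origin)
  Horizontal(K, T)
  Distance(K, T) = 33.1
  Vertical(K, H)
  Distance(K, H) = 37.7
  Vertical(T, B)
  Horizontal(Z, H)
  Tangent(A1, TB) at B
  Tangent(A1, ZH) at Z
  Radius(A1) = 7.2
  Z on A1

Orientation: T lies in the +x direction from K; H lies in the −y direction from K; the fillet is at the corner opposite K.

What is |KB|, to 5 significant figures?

45.010

K is at the origin; KT is horizontal with |KT| = 33.1 and T on the +x side, so T = (33.100, 0.0000). K and H share the same x with |KH| = 37.7 and H on the −y side, so H = (0.0000, -37.700). The virtual corner opposite K is at (33.100, -37.700). Since A1 is tangent to TB there, PB ⟂ TB and A1 meets ZH tangentially, so PZ is at right angles to ZH, with radius 7.2, so the center P sits 7.2 in from both sides at P = (25.900, -30.500). That places the tangent points at B = (33.100, -30.500) on TB and Z = (25.900, -37.700) on ZH. Then |KB| = |B − K| = 45.010.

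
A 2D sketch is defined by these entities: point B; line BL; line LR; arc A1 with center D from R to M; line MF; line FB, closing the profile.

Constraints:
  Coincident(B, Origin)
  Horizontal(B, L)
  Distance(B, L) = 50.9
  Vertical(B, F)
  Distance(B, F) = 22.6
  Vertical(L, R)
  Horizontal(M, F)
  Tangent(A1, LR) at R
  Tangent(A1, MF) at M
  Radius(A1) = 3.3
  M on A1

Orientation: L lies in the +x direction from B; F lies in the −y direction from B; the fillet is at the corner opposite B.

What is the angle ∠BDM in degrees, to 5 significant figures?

112.07°

B is at the origin; B and L share the same y with |BL| = 50.9 and L on the +x side, so L = (50.900, 0.0000). BF is vertical with |BF| = 22.6 and F on the −y side, so F = (0.0000, -22.600). The virtual corner opposite B is at (50.900, -22.600). A1 meets LR tangentially, so DR is at right angles to LR and A1 meets MF tangentially, so DM is at right angles to MF, with radius 3.3, so the center D sits 3.3 in from both sides at D = (47.600, -19.300). That places the tangent points at R = (50.900, -19.300) on LR and M = (47.600, -22.600) on MF. Then cos ∠BDM = DB·DM / (|DB||DM|), giving 112.07°.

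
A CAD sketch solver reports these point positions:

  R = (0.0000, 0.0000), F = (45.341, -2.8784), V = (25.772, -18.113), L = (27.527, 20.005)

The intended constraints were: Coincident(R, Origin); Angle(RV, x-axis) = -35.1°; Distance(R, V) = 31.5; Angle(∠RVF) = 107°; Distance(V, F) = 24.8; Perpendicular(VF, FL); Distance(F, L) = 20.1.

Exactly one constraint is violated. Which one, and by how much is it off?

Distance(F, L) = 20.1 — off by 8.90.

R = (0.00, 0.00) ✓; RV at -35.10° ✓; |RV| = 31.50 ✓; ∠RVF = 107.0° ✓; |VF| = 24.80 ✓; ∠(VF, FL) = 90.00° ✓; |FL| = 29.00 ✗.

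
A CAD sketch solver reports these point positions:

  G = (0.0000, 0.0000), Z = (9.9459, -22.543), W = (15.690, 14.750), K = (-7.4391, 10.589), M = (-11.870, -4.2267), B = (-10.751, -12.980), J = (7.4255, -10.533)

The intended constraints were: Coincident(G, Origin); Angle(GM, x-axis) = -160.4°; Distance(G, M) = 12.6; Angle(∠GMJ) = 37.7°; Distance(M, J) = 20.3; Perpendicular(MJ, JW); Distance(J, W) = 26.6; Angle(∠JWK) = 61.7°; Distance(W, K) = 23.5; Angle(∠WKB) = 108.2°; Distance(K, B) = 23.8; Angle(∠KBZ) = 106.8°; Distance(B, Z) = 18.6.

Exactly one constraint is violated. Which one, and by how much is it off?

Distance(B, Z) = 18.6 — off by 4.20.

G = (0.00, 0.00) ✓; GM at -160.4° ✓; |GM| = 12.60 ✓; ∠GMJ = 37.70° ✓; |MJ| = 20.30 ✓; ∠(MJ, JW) = 90.00° ✓; |JW| = 26.60 ✓; ∠JWK = 61.70° ✓; |WK| = 23.50 ✓; ∠WKB = 108.2° ✓; |KB| = 23.80 ✓; ∠KBZ = 106.8° ✓; |BZ| = 22.80 ✗.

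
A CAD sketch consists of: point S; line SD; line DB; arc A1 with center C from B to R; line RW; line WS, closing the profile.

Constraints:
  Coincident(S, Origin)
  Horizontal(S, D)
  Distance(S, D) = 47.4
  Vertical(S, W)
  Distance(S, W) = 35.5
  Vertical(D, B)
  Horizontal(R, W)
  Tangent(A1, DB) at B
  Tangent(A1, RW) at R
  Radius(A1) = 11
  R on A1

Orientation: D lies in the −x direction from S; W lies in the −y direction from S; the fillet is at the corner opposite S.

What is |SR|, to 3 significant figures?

50.8

S is at the origin; S and D share the same y with |SD| = 47.4 and D on the −x side, so D = (-47.4, 0.00). SW is vertical with |SW| = 35.5 and W on the −y side, so W = (0.00, -35.5). The virtual corner opposite S is at (-47.4, -35.5). The tangent condition forces CB to be normal to DB and the tangent condition forces CR to be normal to RW, with radius 11.0, so the center C sits 11.0 in from both sides at C = (-36.4, -24.5). That places the tangent points at B = (-47.4, -24.5) on DB and R = (-36.4, -35.5) on RW. Then |SR| = |R − S| = 50.8.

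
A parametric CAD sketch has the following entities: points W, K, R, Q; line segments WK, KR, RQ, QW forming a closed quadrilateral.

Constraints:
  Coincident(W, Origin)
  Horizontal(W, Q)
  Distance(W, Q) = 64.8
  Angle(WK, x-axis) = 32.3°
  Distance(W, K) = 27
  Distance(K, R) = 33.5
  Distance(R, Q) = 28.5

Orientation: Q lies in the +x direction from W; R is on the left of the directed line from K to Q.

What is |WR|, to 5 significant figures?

60.208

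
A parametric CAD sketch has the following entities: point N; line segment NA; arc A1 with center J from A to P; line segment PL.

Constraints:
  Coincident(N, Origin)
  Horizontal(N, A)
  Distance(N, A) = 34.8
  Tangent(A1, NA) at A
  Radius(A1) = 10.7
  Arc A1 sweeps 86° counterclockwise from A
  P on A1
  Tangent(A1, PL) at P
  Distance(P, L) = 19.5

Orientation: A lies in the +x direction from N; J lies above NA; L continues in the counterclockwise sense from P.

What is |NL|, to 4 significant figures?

55.30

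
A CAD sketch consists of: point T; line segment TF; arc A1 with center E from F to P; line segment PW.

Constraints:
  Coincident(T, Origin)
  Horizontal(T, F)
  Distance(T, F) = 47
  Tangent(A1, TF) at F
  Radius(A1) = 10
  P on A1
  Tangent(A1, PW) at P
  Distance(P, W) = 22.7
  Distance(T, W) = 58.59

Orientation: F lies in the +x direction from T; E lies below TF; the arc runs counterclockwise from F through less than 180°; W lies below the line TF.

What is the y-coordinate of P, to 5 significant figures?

-14.080

Checks: |EP| = 10.00 ✓; ∠(EP, PW) = 90.00° ✓; |PW| = 22.70 ✓; |TW| = 58.59 ✓.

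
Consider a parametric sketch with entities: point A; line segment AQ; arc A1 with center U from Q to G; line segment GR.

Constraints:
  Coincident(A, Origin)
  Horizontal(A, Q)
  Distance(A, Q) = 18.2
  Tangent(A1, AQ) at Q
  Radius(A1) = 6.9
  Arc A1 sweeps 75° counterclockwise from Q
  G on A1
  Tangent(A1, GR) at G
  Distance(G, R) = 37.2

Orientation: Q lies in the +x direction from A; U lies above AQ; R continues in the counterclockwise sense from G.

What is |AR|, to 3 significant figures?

53.6

A is at the origin; A and Q share the same y with |AQ| = 18.2 and Q on the +x side, so Q = (18.2, 0.00). Tangency of A1 to AQ means the radius UQ is perpendicular to AQ, so U = Q + (0, 6.9) = (18.2, 6.90). On A1, Q sits at bearing -90° from U; a 75° counterclockwise sweep puts G at bearing -15°, so G = U + 6.9·(cos -15°, sin -15°) = (24.9, 5.11). Tangency of A1 to GR means the radius UG is perpendicular to GR, so GR runs along (−sin -15°, cos -15°); with |GR| = 37.2, R = (34.5, 41.0). Then |AR| = |R − A| = 53.6.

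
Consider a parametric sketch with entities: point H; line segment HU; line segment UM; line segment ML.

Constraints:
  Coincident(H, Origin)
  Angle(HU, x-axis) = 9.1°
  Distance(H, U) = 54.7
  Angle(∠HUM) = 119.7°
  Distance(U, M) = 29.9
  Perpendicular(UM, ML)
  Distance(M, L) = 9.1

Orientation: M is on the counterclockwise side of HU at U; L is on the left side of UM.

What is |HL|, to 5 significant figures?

68.737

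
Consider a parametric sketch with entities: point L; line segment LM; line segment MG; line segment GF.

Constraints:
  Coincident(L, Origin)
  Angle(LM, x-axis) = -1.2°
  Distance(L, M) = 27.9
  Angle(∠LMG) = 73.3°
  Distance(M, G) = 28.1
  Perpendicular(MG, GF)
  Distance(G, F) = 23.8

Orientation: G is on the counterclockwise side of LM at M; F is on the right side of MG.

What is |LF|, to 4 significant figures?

54.37

L is at the origin; LM runs at -1.2° with length 27.9, so M = 27.9·(cos -1.2°, sin -1.2°) = (27.89, -0.5843). ∠LMG = 73.3°, so MG runs at -1.2° + (180° − 73.3°) = 105.5° from the x-axis; with |MG| = 28.1, G = M + 28.1·(cos 105.5°, sin 105.5°) = (20.38, 26.49). MG is perpendicular to GF; with |GF| = 23.8 on the right of MG, F = G + 23.8·(0.9636, 0.2672) = (43.32, 32.85). Then |LF| = |F − L| = 54.37.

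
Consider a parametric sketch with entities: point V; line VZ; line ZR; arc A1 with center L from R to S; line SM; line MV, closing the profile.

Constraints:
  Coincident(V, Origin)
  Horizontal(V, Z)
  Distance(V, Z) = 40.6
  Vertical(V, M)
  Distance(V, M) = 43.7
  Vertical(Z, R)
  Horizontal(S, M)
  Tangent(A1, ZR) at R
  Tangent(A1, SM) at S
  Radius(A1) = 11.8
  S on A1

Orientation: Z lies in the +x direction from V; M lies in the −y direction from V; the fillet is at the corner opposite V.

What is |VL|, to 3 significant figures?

43.0

V is at the origin; V and Z share the same y with |VZ| = 40.6 and Z on the +x side, so Z = (40.6, 0.00). V and M share the same x with |VM| = 43.7 and M on the −y side, so M = (0.00, -43.7). The virtual corner opposite V is at (40.6, -43.7). A1 meets ZR tangentially, so LR is at right angles to ZR and since A1 is tangent to SM there, LS ⟂ SM, with radius 11.8, so the center L sits 11.8 in from both sides at L = (28.8, -31.9). Then |VL| = |L − V| = 43.0.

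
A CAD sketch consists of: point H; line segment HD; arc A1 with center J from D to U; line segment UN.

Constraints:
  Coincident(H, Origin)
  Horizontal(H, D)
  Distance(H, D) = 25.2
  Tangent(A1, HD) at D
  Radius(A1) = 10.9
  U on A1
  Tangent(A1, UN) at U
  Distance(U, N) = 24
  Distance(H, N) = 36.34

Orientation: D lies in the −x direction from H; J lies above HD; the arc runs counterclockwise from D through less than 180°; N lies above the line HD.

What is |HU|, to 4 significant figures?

17.55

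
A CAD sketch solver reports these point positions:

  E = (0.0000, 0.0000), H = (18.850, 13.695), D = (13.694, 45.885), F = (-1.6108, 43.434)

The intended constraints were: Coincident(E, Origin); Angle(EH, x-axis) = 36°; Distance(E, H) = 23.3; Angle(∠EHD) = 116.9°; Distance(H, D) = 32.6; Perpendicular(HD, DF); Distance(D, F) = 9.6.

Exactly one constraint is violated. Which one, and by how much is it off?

Distance(D, F) = 9.6 — off by 5.90.

E = (0.00, 0.00) ✓; EH at 36.00° ✓; |EH| = 23.30 ✓; ∠EHD = 116.9° ✓; |HD| = 32.60 ✓; ∠(HD, DF) = 90.00° ✓; |DF| = 15.50 ✗.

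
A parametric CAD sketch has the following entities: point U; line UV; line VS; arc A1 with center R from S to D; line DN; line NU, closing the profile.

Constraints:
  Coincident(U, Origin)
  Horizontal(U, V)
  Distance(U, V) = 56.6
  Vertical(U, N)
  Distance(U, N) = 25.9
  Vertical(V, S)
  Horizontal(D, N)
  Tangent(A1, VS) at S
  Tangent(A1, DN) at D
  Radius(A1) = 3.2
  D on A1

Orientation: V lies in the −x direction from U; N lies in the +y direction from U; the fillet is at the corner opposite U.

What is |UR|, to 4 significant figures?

58.02

U is at the origin; U and V share the same y with |UV| = 56.6 and V on the −x side, so V = (-56.60, 0.000). U and N share the same x with |UN| = 25.9 and N on the +y side, so N = (0.000, 25.90). The virtual corner opposite U is at (-56.60, 25.90). A1 meets VS tangentially, so RS is at right angles to VS and the tangent condition forces RD to be normal to DN, with radius 3.2, so the center R sits 3.2 in from both sides at R = (-53.40, 22.70). Then |UR| = |R − U| = 58.02.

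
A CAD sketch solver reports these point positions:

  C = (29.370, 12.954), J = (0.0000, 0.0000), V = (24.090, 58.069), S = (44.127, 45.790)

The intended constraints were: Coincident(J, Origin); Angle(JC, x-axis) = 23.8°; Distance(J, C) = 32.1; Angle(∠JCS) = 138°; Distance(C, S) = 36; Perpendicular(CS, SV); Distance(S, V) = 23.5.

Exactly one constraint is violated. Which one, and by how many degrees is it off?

Perpendicular(CS, SV) — off by 7.30°.

J = (0.00, 0.00) ✓; JC at 23.80° ✓; |JC| = 32.10 ✓; ∠JCS = 138.0° ✓; |CS| = 36.00 ✓; ∠(CS, SV) = 82.70° ✗; |SV| = 23.50 ✓.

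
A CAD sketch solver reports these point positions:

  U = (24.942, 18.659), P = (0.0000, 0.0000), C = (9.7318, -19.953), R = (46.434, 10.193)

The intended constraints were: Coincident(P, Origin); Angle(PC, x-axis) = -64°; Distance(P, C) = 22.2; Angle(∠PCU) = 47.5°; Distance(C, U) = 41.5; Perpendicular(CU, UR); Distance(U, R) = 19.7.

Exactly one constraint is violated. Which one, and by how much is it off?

Distance(U, R) = 19.7 — off by 3.40.

P = (0.00, 0.00) ✓; PC at -64.00° ✓; |PC| = 22.20 ✓; ∠PCU = 47.50° ✓; |CU| = 41.50 ✓; ∠(CU, UR) = 90.00° ✓; |UR| = 23.10 ✗.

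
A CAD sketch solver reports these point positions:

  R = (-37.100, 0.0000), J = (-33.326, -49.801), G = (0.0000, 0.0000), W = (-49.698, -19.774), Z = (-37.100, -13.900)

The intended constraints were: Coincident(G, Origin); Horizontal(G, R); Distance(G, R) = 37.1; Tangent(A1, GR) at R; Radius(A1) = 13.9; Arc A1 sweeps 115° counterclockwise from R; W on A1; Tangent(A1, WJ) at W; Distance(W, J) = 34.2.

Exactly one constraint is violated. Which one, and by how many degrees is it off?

Tangent(A1, WJ) at W — off by 3.60°.

G = (0.00, 0.00) ✓; G.y = 0.00, R.y = 0.00 ✓; |GR| = 37.10 ✓; ∠(ZR, RG) = 90.00° ✓; |ZR| = 13.90 ✓; bearing(Z→W) − bearing(Z→R) = 115.0° ✓; |ZW| = 13.90 ✓; ∠(ZW, WJ) = 86.40° ✗; |WJ| = 34.20 ✓.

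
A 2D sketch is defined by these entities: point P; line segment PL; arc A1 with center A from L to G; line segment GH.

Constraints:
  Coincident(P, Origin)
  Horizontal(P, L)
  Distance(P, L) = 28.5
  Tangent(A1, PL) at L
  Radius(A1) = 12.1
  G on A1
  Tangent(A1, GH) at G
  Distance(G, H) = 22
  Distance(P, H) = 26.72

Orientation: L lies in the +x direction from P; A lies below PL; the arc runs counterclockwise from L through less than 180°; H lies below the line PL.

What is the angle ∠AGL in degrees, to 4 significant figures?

59.22°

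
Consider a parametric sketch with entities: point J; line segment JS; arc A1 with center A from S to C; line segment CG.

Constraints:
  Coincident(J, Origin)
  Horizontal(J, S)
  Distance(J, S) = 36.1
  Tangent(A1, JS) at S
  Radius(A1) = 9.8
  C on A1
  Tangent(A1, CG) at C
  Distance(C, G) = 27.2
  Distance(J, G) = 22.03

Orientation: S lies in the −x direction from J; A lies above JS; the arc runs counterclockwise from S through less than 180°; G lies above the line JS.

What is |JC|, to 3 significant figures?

29.8

J is at the origin; J and S share the same y with |JS| = 36.1 and S on the −x side, so S = (-36.1, 0.00). Since A1 is tangent to JS there, AS ⟂ JS, so A = S + (0, 9.8) = (-36.1, 9.80). Since AC ⟂ CG (tangency), |AG| = √(9.8² + 27.2²) = 28.9 regardless of where C sits on A1. So G lies on both circle(J, 22.03) and circle(A, 28.9); the above-JS intersection is G = (-9.08, 20.1). C is the foot of the tangent from G: C = (-29.7, 2.36).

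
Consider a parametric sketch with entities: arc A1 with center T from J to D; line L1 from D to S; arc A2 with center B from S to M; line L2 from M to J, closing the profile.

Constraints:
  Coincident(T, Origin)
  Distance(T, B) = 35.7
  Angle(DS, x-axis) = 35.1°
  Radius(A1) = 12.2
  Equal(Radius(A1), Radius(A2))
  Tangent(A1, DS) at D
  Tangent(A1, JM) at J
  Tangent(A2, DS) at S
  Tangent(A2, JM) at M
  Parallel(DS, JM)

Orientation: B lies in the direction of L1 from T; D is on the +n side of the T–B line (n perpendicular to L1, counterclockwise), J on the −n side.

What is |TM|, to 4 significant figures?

37.73

The slot axis is L1's direction at 35.1°, so u = (cos 35.1°, sin 35.1°) = (0.8181, 0.5750) and n = (−sin 35.1°, cos 35.1°) = (-0.5750, 0.8181). T is at the origin and B lies 35.7 along u from T, so B = 35.7·u = (29.21, 20.53). Tangency of A1 to both parallel lines with radius 12.2 puts D and J at T ± 12.2·n: D = (-7.015, 9.981), J = (7.015, -9.981). Equal radii place S and M the same way about B: S = B + 12.2·n = (22.19, 30.51), M = B − 12.2·n = (36.22, 10.55). Then |TM| = |M − T| = 37.73.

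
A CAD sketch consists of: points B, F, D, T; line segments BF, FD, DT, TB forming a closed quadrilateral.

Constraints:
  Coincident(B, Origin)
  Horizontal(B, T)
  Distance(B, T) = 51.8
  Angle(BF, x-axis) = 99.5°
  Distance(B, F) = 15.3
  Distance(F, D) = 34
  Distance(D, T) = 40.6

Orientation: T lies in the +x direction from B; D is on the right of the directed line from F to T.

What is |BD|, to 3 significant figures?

20.2

Checks: |BT| = 51.80 ✓; |BF| = 15.30 ✓; |FD| = 34.00 ✓; |DT| = 40.60 ✓.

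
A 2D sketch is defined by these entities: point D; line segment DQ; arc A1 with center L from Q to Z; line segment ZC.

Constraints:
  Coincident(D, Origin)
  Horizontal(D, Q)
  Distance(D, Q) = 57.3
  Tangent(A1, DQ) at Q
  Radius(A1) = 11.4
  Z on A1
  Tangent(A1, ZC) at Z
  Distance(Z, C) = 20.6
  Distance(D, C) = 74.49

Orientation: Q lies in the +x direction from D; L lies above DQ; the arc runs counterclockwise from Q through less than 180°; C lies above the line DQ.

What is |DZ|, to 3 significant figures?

69.8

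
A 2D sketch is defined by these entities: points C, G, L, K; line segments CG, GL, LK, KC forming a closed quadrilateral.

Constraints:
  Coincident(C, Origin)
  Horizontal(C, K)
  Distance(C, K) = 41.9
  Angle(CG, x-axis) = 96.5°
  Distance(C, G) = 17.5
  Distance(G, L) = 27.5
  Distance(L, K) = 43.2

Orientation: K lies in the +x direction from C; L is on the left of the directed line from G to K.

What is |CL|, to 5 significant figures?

40.415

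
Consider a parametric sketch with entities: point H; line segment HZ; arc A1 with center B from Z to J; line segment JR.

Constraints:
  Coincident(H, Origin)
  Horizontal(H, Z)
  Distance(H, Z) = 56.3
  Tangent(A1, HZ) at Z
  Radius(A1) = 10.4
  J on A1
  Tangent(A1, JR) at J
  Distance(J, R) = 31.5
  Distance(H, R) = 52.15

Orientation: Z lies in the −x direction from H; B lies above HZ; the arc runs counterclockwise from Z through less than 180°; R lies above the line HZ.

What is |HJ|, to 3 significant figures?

47.0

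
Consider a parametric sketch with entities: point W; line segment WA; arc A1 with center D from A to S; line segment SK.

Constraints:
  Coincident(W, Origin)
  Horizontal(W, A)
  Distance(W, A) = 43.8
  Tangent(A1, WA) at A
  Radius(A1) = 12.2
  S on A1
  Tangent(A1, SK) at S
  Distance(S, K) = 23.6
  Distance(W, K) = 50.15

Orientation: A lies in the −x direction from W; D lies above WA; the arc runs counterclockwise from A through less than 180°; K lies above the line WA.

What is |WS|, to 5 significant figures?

34.378

Checks: |DS| = 12.20 ✓; ∠(DS, SK) = 90.00° ✓; |SK| = 23.60 ✓; |WK| = 50.15 ✓.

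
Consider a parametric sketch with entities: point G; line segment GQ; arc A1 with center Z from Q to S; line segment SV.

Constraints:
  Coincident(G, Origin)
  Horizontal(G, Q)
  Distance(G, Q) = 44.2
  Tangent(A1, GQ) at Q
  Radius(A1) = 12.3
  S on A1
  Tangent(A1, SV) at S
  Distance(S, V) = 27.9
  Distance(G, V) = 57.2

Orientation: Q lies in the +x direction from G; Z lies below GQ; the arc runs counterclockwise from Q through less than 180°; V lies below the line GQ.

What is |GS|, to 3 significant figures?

35.6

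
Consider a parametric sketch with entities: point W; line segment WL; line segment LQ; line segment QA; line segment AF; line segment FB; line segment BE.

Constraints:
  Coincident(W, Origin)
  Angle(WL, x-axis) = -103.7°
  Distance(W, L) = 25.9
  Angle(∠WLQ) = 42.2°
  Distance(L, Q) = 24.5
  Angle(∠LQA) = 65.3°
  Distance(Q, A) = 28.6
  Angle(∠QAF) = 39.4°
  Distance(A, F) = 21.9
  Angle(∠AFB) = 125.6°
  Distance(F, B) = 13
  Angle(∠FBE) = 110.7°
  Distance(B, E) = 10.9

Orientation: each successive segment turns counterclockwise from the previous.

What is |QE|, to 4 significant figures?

1.987

W is at the origin; WL runs at -103.7° with length 25.9, so L = (-6.134, -25.16). ∠WLQ = 42.2° gives LQ at 34.10° from the x-axis; with |LQ| = 24.5, Q = (14.15, -11.43). ∠LQA = 65.3° gives QA at 148.8° from the x-axis; with |QA| = 28.6, A = (-10.31, 3.388). ∠QAF = 39.4° gives AF at -70.60° from the x-axis; with |AF| = 21.9, F = (-3.036, -17.27). ∠AFB = 125.6° gives FB at -16.20° from the x-axis; with |FB| = 13.0, B = (9.448, -20.90). ∠FBE = 110.7° gives BE at 53.10° from the x-axis; with |BE| = 10.9, E = (15.99, -12.18). Then |QE| = |E − Q| = 1.987.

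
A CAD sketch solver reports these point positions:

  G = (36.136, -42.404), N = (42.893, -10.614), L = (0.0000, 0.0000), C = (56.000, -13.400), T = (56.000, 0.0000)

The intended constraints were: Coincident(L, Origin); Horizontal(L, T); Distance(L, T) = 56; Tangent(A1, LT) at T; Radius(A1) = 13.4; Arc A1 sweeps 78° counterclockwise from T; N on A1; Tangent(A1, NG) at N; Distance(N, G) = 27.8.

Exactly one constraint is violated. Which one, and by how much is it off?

Distance(N, G) = 27.8 — off by 4.70.

L = (0.00, 0.00) ✓; L.y = 0.00, T.y = 0.00 ✓; |LT| = 56.00 ✓; ∠(CT, TL) = 90.00° ✓; |CT| = 13.40 ✓; bearing(C→N) − bearing(C→T) = 78.00° ✓; |CN| = 13.40 ✓; ∠(CN, NG) = 90.00° ✓; |NG| = 32.50 ✗.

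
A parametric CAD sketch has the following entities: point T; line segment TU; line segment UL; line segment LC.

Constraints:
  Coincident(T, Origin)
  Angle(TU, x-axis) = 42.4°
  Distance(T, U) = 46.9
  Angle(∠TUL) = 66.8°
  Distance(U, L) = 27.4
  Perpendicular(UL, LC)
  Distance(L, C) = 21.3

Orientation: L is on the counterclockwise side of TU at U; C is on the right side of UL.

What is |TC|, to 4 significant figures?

65.02

T is at the origin; TU runs at 42.4° with length 46.9, so U = 46.9·(cos 42.4°, sin 42.4°) = (34.63, 31.62). ∠TUL = 66.8°, so UL runs at 42.4° + (180° − 66.8°) = 155.6° from the x-axis; with |UL| = 27.4, L = U + 27.4·(cos 155.6°, sin 155.6°) = (9.681, 42.94). The perpendicularity gives LC at right angles to UL; with |LC| = 21.3 on the right of UL, C = L + 21.3·(0.4131, 0.9107) = (18.48, 62.34). Then |TC| = |C − T| = 65.02.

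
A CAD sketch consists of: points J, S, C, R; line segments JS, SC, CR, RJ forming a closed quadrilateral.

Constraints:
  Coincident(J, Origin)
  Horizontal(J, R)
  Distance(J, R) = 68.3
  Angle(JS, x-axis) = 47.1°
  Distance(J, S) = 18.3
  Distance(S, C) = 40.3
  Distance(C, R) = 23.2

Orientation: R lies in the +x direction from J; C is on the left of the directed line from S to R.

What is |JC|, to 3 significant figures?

55.3

Checks: J = (0.00, 0.00) ✓; |SC| = 40.30 ✓; |CR| = 23.20 ✓.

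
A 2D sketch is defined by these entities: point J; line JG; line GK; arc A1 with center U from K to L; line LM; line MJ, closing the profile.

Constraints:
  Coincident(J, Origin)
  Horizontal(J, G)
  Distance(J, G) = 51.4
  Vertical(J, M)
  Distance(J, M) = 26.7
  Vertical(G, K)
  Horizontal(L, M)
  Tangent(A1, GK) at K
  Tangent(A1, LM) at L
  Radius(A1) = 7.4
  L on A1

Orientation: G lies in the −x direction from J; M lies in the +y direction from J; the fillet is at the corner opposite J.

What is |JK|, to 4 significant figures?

54.90

J is at the origin; J and G share the same y with |JG| = 51.4 and G on the −x side, so G = (-51.40, 0.000). JM is vertical with |JM| = 26.7 and M on the +y side, so M = (0.000, 26.70). The virtual corner opposite J is at (-51.40, 26.70). The tangent condition forces UK to be normal to GK and since A1 is tangent to LM there, UL ⟂ LM, with radius 7.4, so the center U sits 7.4 in from both sides at U = (-44.00, 19.30). That places the tangent points at K = (-51.40, 19.30) on GK and L = (-44.00, 26.70) on LM. Then |JK| = |K − J| = 54.90.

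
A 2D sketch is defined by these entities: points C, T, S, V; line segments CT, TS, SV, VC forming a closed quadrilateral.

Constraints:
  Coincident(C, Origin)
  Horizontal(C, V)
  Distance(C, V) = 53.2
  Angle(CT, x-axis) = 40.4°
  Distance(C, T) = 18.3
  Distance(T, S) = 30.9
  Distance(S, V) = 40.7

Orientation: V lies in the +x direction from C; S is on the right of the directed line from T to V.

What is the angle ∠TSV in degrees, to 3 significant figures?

68.3°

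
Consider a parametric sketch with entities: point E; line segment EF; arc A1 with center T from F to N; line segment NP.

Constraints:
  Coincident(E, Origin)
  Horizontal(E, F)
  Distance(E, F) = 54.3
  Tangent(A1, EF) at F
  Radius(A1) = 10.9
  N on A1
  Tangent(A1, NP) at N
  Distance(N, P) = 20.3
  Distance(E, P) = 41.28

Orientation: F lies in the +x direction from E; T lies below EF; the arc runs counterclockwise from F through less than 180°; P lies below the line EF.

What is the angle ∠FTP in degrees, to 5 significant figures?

120.73°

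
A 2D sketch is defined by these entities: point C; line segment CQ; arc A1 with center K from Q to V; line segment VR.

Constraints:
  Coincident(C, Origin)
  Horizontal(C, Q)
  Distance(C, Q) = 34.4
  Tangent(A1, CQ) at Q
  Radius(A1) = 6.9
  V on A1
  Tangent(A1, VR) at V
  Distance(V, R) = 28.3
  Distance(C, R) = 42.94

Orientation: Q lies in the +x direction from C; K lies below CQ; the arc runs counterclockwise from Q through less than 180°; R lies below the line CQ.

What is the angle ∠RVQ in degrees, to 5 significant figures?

137.13°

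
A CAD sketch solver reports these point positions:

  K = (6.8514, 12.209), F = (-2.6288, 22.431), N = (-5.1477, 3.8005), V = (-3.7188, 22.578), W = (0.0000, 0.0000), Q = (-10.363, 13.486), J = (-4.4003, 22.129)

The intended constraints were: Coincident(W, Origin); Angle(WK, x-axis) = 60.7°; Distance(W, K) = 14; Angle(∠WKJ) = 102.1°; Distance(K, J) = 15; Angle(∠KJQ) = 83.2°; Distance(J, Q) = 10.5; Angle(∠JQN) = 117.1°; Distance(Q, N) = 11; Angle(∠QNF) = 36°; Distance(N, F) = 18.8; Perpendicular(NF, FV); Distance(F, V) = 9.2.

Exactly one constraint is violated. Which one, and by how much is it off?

Distance(F, V) = 9.2 — off by 8.10.

W = (0.00, 0.00) ✓; WK at 60.70° ✓; |WK| = 14.00 ✓; ∠WKJ = 102.1° ✓; |KJ| = 15.00 ✓; ∠KJQ = 83.20° ✓; |JQ| = 10.50 ✓; ∠JQN = 117.1° ✓; |QN| = 11.00 ✓; ∠QNF = 36.00° ✓; |NF| = 18.80 ✓; ∠(NF, FV) = 90.02° ✓; |FV| = 1.100 ✗.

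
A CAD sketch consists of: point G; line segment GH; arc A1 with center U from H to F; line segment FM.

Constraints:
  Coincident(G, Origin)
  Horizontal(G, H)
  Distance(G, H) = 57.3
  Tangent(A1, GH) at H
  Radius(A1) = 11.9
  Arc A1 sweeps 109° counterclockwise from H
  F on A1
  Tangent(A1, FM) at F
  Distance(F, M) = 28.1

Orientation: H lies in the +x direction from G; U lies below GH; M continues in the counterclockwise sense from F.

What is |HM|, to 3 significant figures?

42.4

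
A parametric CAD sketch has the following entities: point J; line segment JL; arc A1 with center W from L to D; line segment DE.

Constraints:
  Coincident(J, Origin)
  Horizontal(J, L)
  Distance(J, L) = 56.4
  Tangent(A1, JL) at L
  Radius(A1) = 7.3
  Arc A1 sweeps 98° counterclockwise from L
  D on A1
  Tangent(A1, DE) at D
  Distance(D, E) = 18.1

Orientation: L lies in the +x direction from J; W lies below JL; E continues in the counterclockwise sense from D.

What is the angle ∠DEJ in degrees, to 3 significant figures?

55.1°

On A1, L sits at bearing 90° from W; a 98° counterclockwise sweep puts D at bearing 188°, so D = W + 7.3·(cos 188°, sin 188°) = (49.2, -8.32). The tangent condition forces WD to be normal to DE, so DE runs along (−sin 188°, cos 188°); with |DE| = 18.1, E = (51.7, -26.2). Then cos ∠DEJ = ED·EJ / (|ED||EJ|), giving 55.1°.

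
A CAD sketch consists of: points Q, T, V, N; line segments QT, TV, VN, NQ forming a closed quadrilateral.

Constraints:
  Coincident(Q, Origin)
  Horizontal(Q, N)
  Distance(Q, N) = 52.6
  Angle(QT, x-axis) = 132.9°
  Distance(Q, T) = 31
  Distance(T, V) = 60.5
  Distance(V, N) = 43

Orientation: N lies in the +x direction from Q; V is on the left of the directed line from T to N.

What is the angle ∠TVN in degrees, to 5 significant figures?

94.834°

Checks: |TV| = 60.50 ✓; |VN| = 43.00 ✓.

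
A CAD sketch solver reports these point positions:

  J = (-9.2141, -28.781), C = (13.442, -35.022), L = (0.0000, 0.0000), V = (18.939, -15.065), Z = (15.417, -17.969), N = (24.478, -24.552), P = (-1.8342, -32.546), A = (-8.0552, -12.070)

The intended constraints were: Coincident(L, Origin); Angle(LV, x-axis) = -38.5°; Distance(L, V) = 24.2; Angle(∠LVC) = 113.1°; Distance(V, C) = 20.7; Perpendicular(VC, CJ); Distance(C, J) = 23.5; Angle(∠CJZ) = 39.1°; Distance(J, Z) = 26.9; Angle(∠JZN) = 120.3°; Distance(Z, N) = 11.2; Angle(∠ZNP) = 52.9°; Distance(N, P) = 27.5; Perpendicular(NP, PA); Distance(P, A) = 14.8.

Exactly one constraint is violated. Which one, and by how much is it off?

Distance(P, A) = 14.8 — off by 6.60.

L = (0.00, 0.00) ✓; LV at -38.50° ✓; |LV| = 24.20 ✓; ∠LVC = 113.1° ✓; |VC| = 20.70 ✓; ∠(VC, CJ) = 90.00° ✓; |CJ| = 23.50 ✓; ∠CJZ = 39.10° ✓; |JZ| = 26.90 ✓; ∠JZN = 120.3° ✓; |ZN| = 11.20 ✓; ∠ZNP = 52.90° ✓; |NP| = 27.50 ✓; ∠(NP, PA) = 90.00° ✓; |PA| = 21.40 ✗.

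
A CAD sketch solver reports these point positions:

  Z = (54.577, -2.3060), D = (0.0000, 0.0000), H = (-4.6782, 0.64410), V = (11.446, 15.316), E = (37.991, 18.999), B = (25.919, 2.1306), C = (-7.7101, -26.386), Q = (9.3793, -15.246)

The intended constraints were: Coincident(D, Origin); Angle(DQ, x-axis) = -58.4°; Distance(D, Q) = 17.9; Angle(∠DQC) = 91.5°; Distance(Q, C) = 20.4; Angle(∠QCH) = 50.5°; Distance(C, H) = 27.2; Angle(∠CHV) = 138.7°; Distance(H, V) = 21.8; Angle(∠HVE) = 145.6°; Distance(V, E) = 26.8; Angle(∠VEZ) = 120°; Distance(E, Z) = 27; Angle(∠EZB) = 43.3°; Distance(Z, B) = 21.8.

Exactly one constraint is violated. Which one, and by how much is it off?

Distance(Z, B) = 21.8 — off by 7.20.

D = (0.00, 0.00) ✓; DQ at -58.40° ✓; |DQ| = 17.90 ✓; ∠DQC = 91.50° ✓; |QC| = 20.40 ✓; ∠QCH = 50.50° ✓; |CH| = 27.20 ✓; ∠CHV = 138.7° ✓; |HV| = 21.80 ✓; ∠HVE = 145.6° ✓; |VE| = 26.80 ✓; ∠VEZ = 120.0° ✓; |EZ| = 27.00 ✓; ∠EZB = 43.30° ✓; |ZB| = 29.00 ✗.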